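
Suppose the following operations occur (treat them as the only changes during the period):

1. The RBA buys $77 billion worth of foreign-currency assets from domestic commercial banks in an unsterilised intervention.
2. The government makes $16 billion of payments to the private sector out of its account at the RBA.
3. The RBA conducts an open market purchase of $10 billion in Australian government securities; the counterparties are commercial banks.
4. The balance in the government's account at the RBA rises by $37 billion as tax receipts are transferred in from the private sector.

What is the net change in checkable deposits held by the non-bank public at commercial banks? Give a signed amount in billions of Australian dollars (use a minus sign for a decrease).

FX purchase $77 billion: the counterparty is a bank, so public deposits are unchanged → 0.
Government spending $16 billion: non-bank counterparties' bank balances rise → +$16B.
OMO purchase (from banks) $10 billion: the counterparty is a bank, so public deposits are unchanged → 0.
Government account inflow $37 billion: non-bank counterparties' bank balances fall → −$37B.
Net: 0 + 16 + 0 − 37 = -$21 billion.

-$21 billion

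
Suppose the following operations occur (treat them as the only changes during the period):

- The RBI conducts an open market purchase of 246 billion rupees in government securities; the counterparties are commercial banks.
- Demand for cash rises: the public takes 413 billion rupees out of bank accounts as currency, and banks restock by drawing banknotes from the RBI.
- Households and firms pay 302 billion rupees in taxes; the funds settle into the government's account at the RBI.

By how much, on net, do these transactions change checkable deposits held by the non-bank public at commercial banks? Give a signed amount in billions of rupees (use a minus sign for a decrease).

-715 billion

RBI balance sheet:
  Assets:      Securities +246B
  Liabilities: Bank reserves −469B, Currency in circulation +413B, Government deposits +302B
Commercial banking system:
  Assets:      Reserves at CB −469B, Securities −246B
  Liabilities: Checkable deposits −715B
So the change in checkable deposits held by the non-bank public at commercial banks is -715 billion.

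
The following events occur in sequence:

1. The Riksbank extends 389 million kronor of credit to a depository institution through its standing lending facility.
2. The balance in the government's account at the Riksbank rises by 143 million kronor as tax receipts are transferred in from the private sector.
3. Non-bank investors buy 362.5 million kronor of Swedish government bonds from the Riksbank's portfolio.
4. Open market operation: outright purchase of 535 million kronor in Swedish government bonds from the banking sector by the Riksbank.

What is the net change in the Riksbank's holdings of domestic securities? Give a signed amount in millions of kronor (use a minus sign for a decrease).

Discount-window loan 389 million kronor: the Riksbank's securities portfolio is untouched → 0.
Government account inflow 143 million kronor: the Riksbank's securities portfolio is untouched → 0.
Asset sale (to non-banks) 362.5 million kronor: securities removed from the Riksbank's portfolio → −362.5M.
OMO purchase (from banks) 535 million kronor: securities added to the Riksbank's portfolio → +535M.
Net: 0 + 0 − 362.5 + 535 = +172.5 million.

+172.5 million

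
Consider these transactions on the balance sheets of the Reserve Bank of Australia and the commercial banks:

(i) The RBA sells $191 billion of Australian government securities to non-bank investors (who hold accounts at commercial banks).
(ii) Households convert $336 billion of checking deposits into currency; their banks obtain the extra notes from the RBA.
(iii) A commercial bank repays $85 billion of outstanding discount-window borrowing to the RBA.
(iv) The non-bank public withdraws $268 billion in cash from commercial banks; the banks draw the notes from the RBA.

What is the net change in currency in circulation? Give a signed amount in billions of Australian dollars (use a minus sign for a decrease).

RBA balance sheet:
  Assets:      Securities −$191B, Loans to banks −$85B
  Liabilities: Bank reserves −$880B, Currency in circulation +$604B
So the change in currency in circulation is +$604 billion.

+$604 billion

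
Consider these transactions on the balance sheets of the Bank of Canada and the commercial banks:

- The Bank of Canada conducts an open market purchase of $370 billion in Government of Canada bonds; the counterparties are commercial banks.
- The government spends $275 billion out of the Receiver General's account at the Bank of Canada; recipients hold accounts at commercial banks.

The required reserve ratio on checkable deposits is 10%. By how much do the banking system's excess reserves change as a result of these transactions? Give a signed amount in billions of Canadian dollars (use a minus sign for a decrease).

OMO purchase (from banks) $370 billion: reserves +$370B, deposits 0.
Government spending $275 billion: reserves +$275B, deposits +$275B.
Totals: Δreserves = +$645B, Δdeposits = +$275B.
Δrequired reserves = 10% × +$275B = +$27.5B.
Δexcess reserves = Δreserves − Δrequired = +$645B − (+$27.5B) = +$617.5 billion.

+$617.5 billion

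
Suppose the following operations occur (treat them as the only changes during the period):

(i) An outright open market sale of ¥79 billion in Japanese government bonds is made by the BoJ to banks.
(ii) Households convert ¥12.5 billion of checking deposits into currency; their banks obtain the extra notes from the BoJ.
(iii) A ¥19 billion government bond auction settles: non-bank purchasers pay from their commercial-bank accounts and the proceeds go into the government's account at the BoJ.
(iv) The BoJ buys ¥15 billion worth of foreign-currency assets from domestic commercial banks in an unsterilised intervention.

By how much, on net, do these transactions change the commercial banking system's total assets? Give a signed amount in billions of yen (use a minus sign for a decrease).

OMO sale (to banks) ¥79 billion: just an asset swap on bank balance sheets → 0.
Currency withdrawal ¥12.5 billion: bank balance sheets shrink → −¥12.5B.
Government account inflow ¥19 billion: bank balance sheets shrink → −¥19B.
FX purchase ¥15 billion: just an asset swap on bank balance sheets → 0.
Net: 0 − 12.5 − 19 + 0 = -¥31.5 billion.

-¥31.5 billion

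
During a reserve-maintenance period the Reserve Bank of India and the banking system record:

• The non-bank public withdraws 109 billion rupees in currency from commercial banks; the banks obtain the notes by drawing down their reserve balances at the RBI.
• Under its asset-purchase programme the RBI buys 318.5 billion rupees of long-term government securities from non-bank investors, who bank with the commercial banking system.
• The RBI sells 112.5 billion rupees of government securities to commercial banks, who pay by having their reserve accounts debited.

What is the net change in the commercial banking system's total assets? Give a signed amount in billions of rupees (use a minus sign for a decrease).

+209.5 billion

Currency withdrawal 109 billion rupees: bank balance sheets shrink → −109B.
Asset purchase (from non-banks) 318.5 billion rupees: bank balance sheets expand → +318.5B.
OMO sale (to banks) 112.5 billion rupees: just an asset swap on bank balance sheets → 0.
Net: −109 + 318.5 + 0 = +209.5 billion.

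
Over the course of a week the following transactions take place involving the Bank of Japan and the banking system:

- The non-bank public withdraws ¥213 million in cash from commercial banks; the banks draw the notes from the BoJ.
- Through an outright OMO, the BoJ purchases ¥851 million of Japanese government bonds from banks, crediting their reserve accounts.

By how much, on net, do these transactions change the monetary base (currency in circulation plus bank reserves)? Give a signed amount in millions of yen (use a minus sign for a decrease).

+¥851 million

BoJ balance sheet:
  Assets:      Securities +¥851M
  Liabilities: Bank reserves +¥638M, Currency in circulation +¥213M
Commercial banking system:
  Assets:      Reserves at CB +¥638M, Securities −¥851M
  Liabilities: Checkable deposits −¥213M
Monetary base = currency + reserves: +¥213M + (+¥638M) = +¥851 million.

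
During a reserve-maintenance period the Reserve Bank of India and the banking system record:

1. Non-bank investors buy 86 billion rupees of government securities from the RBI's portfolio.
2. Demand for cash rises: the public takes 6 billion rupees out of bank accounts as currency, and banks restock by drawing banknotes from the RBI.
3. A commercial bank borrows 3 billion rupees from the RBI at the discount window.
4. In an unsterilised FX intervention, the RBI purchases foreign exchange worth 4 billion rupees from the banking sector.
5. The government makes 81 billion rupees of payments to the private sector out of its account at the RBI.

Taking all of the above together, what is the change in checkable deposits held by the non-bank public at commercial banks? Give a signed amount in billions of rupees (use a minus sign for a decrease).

-11 billion

Asset sale (to non-banks) 86 billion rupees: non-bank counterparties' bank balances fall → −86B.
Currency withdrawal 6 billion rupees: non-bank counterparties' bank balances fall → −6B.
Discount-window loan 3 billion rupees: the counterparty is a bank, so public deposits are unchanged → 0.
FX purchase 4 billion rupees: the counterparty is a bank, so public deposits are unchanged → 0.
Government spending 81 billion rupees: non-bank counterparties' bank balances rise → +81B.
Net: −86 − 6 + 0 + 0 + 81 = -11 billion.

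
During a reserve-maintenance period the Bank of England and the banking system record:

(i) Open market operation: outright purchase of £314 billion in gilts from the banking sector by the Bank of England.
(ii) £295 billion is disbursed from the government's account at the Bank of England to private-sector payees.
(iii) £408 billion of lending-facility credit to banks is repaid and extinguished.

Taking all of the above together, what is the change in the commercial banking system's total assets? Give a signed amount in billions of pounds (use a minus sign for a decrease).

OMO purchase (from banks) £314 billion: just an asset swap on bank balance sheets → 0.
Government spending £295 billion: bank balance sheets expand → +£295B.
Discount-window repayment £408 billion: bank balance sheets shrink → −£408B.
Net: 0 + 295 − 408 = -£113 billion.

-£113 billion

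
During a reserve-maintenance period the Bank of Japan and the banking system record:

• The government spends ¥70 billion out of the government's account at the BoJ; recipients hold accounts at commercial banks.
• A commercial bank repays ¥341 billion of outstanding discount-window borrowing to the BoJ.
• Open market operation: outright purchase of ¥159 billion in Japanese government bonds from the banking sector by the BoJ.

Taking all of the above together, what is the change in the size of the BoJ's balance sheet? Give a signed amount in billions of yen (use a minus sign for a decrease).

BoJ balance sheet:
  Assets:      Securities +¥159B, Loans to banks −¥341B
  Liabilities: Bank reserves −¥112B, Government deposits −¥70B
Change in total BoJ assets = -¥182 billion.

-¥182 billion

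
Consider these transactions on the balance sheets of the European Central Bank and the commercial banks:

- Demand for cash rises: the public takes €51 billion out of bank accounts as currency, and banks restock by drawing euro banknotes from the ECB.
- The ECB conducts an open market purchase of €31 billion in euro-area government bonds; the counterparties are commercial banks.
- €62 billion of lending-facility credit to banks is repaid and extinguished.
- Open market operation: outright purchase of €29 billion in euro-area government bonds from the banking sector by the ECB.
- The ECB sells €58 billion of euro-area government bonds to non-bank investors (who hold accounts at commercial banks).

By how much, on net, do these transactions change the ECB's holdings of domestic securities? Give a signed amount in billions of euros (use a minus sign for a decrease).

+€2 billion

ECB balance sheet:
  Assets:      Securities +€2B, Loans to banks −€62B
  Liabilities: Bank reserves −€111B, Currency in circulation +€51B
So the change in the ECB's holdings of domestic securities is +€2 billion.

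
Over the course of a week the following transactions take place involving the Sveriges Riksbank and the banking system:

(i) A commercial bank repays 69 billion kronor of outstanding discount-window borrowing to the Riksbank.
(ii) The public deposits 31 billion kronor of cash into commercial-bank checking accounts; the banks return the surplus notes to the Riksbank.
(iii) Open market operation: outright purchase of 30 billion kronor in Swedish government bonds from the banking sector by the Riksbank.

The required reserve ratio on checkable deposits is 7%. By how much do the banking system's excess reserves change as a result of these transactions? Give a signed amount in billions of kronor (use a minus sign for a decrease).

-10.17 billion

Discount-window repayment 69 billion kronor: reserves −69B, deposits 0.
Currency deposit 31 billion kronor: reserves +31B, deposits +31B.
OMO purchase (from banks) 30 billion kronor: reserves +30B, deposits 0.
Totals: Δreserves = −8B, Δdeposits = +31B.
Δrequired reserves = 7% × +31B = +2.17B.
Δexcess reserves = Δreserves − Δrequired = −8B − (+2.17B) = -10.17 billion.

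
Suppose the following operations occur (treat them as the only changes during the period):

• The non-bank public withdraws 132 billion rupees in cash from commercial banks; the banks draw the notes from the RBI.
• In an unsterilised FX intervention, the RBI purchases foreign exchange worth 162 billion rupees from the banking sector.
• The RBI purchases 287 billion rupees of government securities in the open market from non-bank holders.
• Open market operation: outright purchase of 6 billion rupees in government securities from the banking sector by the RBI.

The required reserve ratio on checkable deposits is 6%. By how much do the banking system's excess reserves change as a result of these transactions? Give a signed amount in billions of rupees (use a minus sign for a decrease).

Currency withdrawal 132 billion rupees: reserves −132B, deposits −132B.
FX purchase 162 billion rupees: reserves +162B, deposits 0.
Asset purchase (from non-banks) 287 billion rupees: reserves +287B, deposits +287B.
OMO purchase (from banks) 6 billion rupees: reserves +6B, deposits 0.
Totals: Δreserves = +323B, Δdeposits = +155B.
Δrequired reserves = 6% × +155B = +9.3B.
Δexcess reserves = Δreserves − Δrequired = +323B − (+9.3B) = +313.7 billion.

+313.7 billion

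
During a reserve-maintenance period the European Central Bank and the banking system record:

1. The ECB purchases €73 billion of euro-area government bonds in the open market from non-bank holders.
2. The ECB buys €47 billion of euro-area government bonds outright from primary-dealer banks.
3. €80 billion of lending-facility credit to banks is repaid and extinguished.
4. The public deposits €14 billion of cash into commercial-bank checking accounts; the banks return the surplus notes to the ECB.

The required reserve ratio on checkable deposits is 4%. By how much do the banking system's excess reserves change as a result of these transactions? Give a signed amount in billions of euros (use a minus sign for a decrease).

+€50.52 billion

Asset purchase (from non-banks) €73 billion: reserves +€73B, deposits +€73B.
OMO purchase (from banks) €47 billion: reserves +€47B, deposits 0.
Discount-window repayment €80 billion: reserves −€80B, deposits 0.
Currency deposit €14 billion: reserves +€14B, deposits +€14B.
Totals: Δreserves = +€54B, Δdeposits = +€87B.
Δrequired reserves = 4% × +€87B = +€3.48B.
Δexcess reserves = Δreserves − Δrequired = +€54B − (+€3.48B) = +€50.52 billion.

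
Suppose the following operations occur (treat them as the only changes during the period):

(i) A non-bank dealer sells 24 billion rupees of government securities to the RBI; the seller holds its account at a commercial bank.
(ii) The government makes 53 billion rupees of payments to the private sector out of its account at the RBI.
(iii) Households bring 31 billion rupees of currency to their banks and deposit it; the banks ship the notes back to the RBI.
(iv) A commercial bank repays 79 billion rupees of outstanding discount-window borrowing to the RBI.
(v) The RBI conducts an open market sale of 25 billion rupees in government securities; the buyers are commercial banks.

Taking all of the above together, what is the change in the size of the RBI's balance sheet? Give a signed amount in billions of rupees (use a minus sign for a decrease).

Asset purchase (from non-banks) 24 billion rupees: an RBI asset is acquired → +24B.
Government spending 53 billion rupees: only the composition of liabilities changes → 0.
Currency deposit 31 billion rupees: only the composition of liabilities changes → 0.
Discount-window repayment 79 billion rupees: an RBI asset is shed → −79B.
OMO sale (to banks) 25 billion rupees: an RBI asset is shed → −25B.
Net: 24 + 0 + 0 − 79 − 25 = -80 billion.

-80 billion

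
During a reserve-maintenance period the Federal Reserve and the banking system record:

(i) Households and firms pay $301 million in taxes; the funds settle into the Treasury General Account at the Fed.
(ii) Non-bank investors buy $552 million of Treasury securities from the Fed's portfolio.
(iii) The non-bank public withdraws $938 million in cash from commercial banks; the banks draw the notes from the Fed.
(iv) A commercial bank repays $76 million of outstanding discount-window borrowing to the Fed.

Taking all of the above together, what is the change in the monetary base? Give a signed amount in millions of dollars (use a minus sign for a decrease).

Fed balance sheet:
  Assets:      Securities −$552M, Loans to banks −$76M
  Liabilities: Bank reserves −$1867M, Currency in circulation +$938M, Government deposits +$301M
Commercial banking system:
  Assets:      Reserves at CB −$1867M
  Liabilities: Checkable deposits −$1791M, Borrowings from CB −$76M
Monetary base = currency + reserves: +$938M + (−$1867M) = -$929 million.

-$929 million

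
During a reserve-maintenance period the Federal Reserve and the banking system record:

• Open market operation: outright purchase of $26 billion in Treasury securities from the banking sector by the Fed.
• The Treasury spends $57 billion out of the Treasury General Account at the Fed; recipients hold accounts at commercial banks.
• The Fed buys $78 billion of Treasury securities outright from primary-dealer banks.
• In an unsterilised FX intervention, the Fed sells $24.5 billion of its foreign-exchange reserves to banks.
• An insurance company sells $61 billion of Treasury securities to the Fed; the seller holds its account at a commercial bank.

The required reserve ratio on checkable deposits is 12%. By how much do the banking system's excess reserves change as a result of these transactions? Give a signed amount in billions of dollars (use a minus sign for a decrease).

+$183.34 billion

OMO purchase (from banks) $26 billion: reserves +$26B, deposits 0.
Government spending $57 billion: reserves +$57B, deposits +$57B.
OMO purchase (from banks) $78 billion: reserves +$78B, deposits 0.
FX sale $24.5 billion: reserves −$24.5B, deposits 0.
Asset purchase (from non-banks) $61 billion: reserves +$61B, deposits +$61B.
Totals: Δreserves = +$197.5B, Δdeposits = +$118B.
Δrequired reserves = 12% × +$118B = +$14.16B.
Δexcess reserves = Δreserves − Δrequired = +$197.5B − (+$14.16B) = +$183.34 billion.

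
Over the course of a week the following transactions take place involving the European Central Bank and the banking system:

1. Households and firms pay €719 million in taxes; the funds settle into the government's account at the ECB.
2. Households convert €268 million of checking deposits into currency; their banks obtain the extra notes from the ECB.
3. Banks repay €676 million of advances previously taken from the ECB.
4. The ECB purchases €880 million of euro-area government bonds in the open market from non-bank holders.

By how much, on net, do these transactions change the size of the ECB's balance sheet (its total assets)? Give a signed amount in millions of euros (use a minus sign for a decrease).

+€204 million

Government account inflow €719 million: only the composition of liabilities changes → 0.
Currency withdrawal €268 million: only the composition of liabilities changes → 0.
Discount-window repayment €676 million: an ECB asset is shed → −€676M.
Asset purchase (from non-banks) €880 million: an ECB asset is acquired → +€880M.
Net: 0 + 0 − 676 + 880 = +€204 million.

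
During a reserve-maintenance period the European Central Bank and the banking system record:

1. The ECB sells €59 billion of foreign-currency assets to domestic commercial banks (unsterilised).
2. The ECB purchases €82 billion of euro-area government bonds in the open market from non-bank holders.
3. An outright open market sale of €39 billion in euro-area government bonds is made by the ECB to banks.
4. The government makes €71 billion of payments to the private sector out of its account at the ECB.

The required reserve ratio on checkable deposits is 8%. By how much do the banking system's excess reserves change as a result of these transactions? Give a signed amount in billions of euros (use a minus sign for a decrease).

FX sale €59 billion: reserves −€59B, deposits 0.
Asset purchase (from non-banks) €82 billion: reserves +€82B, deposits +€82B.
OMO sale (to banks) €39 billion: reserves −€39B, deposits 0.
Government spending €71 billion: reserves +€71B, deposits +€71B.
Totals: Δreserves = +€55B, Δdeposits = +€153B.
Δrequired reserves = 8% × +€153B = +€12.24B.
Δexcess reserves = Δreserves − Δrequired = +€55B − (+€12.24B) = +€42.76 billion.

+€42.76 billion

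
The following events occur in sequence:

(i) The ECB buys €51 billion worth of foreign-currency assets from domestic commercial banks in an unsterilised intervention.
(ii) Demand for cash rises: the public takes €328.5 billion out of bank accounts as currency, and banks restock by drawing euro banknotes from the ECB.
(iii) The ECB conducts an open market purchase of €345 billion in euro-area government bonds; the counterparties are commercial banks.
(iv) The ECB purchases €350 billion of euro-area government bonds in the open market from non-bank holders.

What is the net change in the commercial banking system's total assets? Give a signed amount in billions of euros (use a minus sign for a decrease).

+€21.5 billion

ECB balance sheet:
  Assets:      Securities +€695B, Foreign assets +€51B
  Liabilities: Bank reserves +€417.5B, Currency in circulation +€328.5B
Commercial banking system:
  Assets:      Reserves at CB +€417.5B, Securities −€345B, Foreign assets −€51B
  Liabilities: Checkable deposits +€21.5B
Change in total bank assets = +€21.5 billion.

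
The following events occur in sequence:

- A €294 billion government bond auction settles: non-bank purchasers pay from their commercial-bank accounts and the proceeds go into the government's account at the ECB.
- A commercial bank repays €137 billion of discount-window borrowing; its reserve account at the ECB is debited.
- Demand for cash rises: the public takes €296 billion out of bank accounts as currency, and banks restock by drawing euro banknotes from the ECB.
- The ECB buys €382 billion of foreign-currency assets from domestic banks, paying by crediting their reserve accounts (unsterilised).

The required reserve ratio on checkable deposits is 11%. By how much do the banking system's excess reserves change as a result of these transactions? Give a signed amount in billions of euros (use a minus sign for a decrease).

-€280.1 billion

Government account inflow €294 billion: reserves −€294B, deposits −€294B.
Discount-window repayment €137 billion: reserves −€137B, deposits 0.
Currency withdrawal €296 billion: reserves −€296B, deposits −€296B.
FX purchase €382 billion: reserves +€382B, deposits 0.
Totals: Δreserves = −€345B, Δdeposits = −€590B.
Δrequired reserves = 11% × −€590B = −€64.9B.
Δexcess reserves = Δreserves − Δrequired = −€345B − (−€64.9B) = -€280.1 billion.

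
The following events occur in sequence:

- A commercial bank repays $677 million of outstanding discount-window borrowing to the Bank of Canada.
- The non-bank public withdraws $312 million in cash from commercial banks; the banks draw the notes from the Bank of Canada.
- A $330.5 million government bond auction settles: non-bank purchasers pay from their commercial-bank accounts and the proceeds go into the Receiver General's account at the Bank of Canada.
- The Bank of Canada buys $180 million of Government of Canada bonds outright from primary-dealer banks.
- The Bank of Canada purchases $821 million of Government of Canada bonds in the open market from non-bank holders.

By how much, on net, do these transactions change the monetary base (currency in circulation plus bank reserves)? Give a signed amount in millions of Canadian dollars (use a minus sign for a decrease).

-$6.5 million

Discount-window repayment $677 million: Bank of Canada balance sheet contracts → −$677M.
Currency withdrawal $312 million: just a shift between currency and reserves — both are base money → 0.
Government account inflow $330.5 million: reserves shift to a non-base liability → −$330.5M.
OMO purchase (from banks) $180 million: Bank of Canada balance sheet expands → +$180M.
Asset purchase (from non-banks) $821 million: Bank of Canada balance sheet expands → +$821M.
Net: −677 + 0 − 330.5 + 180 + 821 = -$6.5 million.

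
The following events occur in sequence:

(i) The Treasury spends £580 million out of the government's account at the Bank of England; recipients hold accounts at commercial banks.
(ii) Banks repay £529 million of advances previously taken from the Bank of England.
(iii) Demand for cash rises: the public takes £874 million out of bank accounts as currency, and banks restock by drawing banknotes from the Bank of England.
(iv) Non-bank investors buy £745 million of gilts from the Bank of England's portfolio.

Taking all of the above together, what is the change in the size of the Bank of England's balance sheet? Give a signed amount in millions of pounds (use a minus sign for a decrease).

Bank of England balance sheet:
  Assets:      Securities −£745M, Loans to banks −£529M
  Liabilities: Bank reserves −£1568M, Currency in circulation +£874M, Government deposits −£580M
Change in total Bank of England assets = -£1274 million.

-£1274 million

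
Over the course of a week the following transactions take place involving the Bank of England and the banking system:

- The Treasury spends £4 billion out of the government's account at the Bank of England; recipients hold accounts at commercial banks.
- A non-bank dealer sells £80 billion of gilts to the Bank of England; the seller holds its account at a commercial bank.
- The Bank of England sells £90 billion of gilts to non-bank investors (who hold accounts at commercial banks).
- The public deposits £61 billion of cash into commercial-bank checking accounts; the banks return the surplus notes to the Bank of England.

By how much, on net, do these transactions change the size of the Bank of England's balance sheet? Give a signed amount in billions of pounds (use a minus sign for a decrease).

-£10 billion

Government spending £4 billion: only the composition of liabilities changes → 0.
Asset purchase (from non-banks) £80 billion: a Bank of England asset is acquired → +£80B.
Asset sale (to non-banks) £90 billion: a Bank of England asset is shed → −£90B.
Currency deposit £61 billion: only the composition of liabilities changes → 0.
Net: 0 + 80 − 90 + 0 = -£10 billion.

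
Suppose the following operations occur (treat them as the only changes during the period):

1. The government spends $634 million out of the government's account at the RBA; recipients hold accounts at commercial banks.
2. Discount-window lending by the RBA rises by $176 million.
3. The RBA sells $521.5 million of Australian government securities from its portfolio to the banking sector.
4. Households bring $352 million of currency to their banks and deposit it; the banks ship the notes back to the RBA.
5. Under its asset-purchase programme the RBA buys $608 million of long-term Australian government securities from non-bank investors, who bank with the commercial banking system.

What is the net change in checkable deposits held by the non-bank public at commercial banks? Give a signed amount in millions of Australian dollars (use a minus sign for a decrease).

RBA balance sheet:
  Assets:      Securities +$86.5M, Loans to banks +$176M
  Liabilities: Bank reserves +$1248.5M, Currency in circulation −$352M, Government deposits −$634M
Commercial banking system:
  Assets:      Reserves at CB +$1248.5M, Securities +$521.5M
  Liabilities: Checkable deposits +$1594M, Borrowings from CB +$176M
So the change in checkable deposits held by the non-bank public at commercial banks is +$1594 million.

+$1594 million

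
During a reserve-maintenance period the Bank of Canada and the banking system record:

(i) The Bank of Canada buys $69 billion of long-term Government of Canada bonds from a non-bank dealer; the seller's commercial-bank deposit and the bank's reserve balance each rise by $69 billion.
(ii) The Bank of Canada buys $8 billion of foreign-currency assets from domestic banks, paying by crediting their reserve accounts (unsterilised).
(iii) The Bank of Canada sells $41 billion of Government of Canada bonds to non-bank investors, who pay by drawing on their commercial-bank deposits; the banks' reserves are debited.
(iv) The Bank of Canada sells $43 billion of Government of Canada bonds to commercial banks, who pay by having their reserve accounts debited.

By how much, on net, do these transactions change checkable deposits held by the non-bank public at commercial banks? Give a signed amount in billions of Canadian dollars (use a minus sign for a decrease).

Bank of Canada balance sheet:
  Assets:      Securities −$15B, Foreign assets +$8B
  Liabilities: Bank reserves −$7B
Commercial banking system:
  Assets:      Reserves at CB −$7B, Securities +$43B, Foreign assets −$8B
  Liabilities: Checkable deposits +$28B
So the change in checkable deposits held by the non-bank public at commercial banks is +$28 billion.

+$28 billion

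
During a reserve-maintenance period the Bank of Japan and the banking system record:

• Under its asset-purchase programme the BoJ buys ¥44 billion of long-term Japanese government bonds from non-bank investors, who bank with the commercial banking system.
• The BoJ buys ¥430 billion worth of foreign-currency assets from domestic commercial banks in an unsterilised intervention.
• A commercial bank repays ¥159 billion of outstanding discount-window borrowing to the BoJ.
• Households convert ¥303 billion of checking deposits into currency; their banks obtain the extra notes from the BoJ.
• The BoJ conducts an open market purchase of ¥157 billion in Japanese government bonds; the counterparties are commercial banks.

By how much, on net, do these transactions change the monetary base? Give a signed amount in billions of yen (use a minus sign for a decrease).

+¥472 billion

Asset purchase (from non-banks) ¥44 billion: BoJ balance sheet expands → +¥44B.
FX purchase ¥430 billion: BoJ balance sheet expands → +¥430B.
Discount-window repayment ¥159 billion: BoJ balance sheet contracts → −¥159B.
Currency withdrawal ¥303 billion: just a shift between currency and reserves — both are base money → 0.
OMO purchase (from banks) ¥157 billion: BoJ balance sheet expands → +¥157B.
Net: 44 + 430 − 159 + 0 + 157 = +¥472 billion.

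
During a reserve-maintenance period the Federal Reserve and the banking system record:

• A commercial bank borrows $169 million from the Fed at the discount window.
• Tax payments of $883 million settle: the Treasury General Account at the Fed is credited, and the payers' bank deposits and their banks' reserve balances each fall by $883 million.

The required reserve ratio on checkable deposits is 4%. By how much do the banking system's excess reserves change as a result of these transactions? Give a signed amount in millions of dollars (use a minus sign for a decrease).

Discount-window loan $169 million: reserves +$169M, deposits 0.
Government account inflow $883 million: reserves −$883M, deposits −$883M.
Totals: Δreserves = −$714M, Δdeposits = −$883M.
Δrequired reserves = 4% × −$883M = −$35.32M.
Δexcess reserves = Δreserves − Δrequired = −$714M − (−$35.32M) = -$678.68 million.

-$678.68 million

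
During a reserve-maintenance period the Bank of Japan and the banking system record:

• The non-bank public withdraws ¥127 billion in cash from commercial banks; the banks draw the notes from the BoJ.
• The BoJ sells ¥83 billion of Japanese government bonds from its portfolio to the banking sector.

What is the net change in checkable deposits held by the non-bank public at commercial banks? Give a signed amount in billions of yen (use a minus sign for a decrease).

Currency withdrawal ¥127 billion: non-bank counterparties' bank balances fall → −¥127B.
OMO sale (to banks) ¥83 billion: the counterparty is a bank, so public deposits are unchanged → 0.
Net: −127 + 0 = -¥127 billion.

-¥127 billion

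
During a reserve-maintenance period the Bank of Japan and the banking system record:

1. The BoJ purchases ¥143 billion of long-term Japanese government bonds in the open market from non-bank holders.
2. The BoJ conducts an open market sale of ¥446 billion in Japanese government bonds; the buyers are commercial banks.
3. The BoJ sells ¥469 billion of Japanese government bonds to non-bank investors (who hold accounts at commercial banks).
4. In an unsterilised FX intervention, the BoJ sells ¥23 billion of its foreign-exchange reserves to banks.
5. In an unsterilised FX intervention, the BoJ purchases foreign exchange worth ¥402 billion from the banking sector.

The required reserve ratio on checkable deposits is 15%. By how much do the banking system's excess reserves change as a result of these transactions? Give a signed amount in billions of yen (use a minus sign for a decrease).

Asset purchase (from non-banks) ¥143 billion: reserves +¥143B, deposits +¥143B.
OMO sale (to banks) ¥446 billion: reserves −¥446B, deposits 0.
Asset sale (to non-banks) ¥469 billion: reserves −¥469B, deposits −¥469B.
FX sale ¥23 billion: reserves −¥23B, deposits 0.
FX purchase ¥402 billion: reserves +¥402B, deposits 0.
Totals: Δreserves = −¥393B, Δdeposits = −¥326B.
Δrequired reserves = 15% × −¥326B = −¥48.9B.
Δexcess reserves = Δreserves − Δrequired = −¥393B − (−¥48.9B) = -¥344.1 billion.

-¥344.1 billion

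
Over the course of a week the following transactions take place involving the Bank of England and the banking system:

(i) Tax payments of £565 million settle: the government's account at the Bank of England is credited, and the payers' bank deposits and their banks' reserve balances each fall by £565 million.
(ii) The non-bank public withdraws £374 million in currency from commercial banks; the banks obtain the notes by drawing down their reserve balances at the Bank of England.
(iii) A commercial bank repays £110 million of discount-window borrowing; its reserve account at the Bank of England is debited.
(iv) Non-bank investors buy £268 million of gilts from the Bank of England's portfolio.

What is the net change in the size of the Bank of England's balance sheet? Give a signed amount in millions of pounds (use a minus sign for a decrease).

-£378 million

Bank of England balance sheet:
  Assets:      Securities −£268M, Loans to banks −£110M
  Liabilities: Bank reserves −£1317M, Currency in circulation +£374M, Government deposits +£565M
Commercial banking system:
  Assets:      Reserves at CB −£1317M
  Liabilities: Checkable deposits −£1207M, Borrowings from CB −£110M
Change in total Bank of England assets = -£378 million.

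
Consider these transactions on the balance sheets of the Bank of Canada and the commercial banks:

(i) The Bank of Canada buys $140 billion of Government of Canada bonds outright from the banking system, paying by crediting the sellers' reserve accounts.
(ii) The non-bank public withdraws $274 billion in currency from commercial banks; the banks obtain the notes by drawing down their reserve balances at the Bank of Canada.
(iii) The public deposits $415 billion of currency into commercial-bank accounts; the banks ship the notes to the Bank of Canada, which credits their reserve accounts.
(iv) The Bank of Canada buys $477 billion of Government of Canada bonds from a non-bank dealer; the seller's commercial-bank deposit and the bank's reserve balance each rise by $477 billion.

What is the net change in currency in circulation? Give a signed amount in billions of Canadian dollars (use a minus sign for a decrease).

-$141 billion

Bank of Canada balance sheet:
  Assets:      Securities +$617B
  Liabilities: Bank reserves +$758B, Currency in circulation −$141B
Commercial banking system:
  Assets:      Reserves at CB +$758B, Securities −$140B
  Liabilities: Checkable deposits +$618B
So the change in currency in circulation is -$141 billion.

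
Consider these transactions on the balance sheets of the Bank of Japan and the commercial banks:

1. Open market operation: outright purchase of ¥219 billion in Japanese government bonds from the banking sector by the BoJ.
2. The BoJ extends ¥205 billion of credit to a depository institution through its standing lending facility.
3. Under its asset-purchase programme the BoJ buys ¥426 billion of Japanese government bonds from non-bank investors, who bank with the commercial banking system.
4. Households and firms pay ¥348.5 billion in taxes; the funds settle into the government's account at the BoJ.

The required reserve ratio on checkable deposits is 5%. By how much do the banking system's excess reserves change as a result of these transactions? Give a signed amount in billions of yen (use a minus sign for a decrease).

OMO purchase (from banks) ¥219 billion: reserves +¥219B, deposits 0.
Discount-window loan ¥205 billion: reserves +¥205B, deposits 0.
Asset purchase (from non-banks) ¥426 billion: reserves +¥426B, deposits +¥426B.
Government account inflow ¥348.5 billion: reserves −¥348.5B, deposits −¥348.5B.
Totals: Δreserves = +¥501.5B, Δdeposits = +¥77.5B.
Δrequired reserves = 5% × +¥77.5B = +¥3.875B.
Δexcess reserves = Δreserves − Δrequired = +¥501.5B − (+¥3.875B) = +¥497.625 billion.

+¥497.625 billion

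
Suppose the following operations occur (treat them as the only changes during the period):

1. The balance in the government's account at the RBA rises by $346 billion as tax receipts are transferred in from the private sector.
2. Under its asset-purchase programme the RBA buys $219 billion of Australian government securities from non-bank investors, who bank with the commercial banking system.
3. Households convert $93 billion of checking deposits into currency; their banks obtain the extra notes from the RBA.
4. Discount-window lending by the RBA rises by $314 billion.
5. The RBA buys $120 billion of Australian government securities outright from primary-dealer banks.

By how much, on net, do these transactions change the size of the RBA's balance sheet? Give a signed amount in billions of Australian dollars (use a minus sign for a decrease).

+$653 billion

Government account inflow $346 billion: only the composition of liabilities changes → 0.
Asset purchase (from non-banks) $219 billion: an RBA asset is acquired → +$219B.
Currency withdrawal $93 billion: only the composition of liabilities changes → 0.
Discount-window loan $314 billion: an RBA asset is acquired → +$314B.
OMO purchase (from banks) $120 billion: an RBA asset is acquired → +$120B.
Net: 0 + 219 + 0 + 314 + 120 = +$653 billion.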